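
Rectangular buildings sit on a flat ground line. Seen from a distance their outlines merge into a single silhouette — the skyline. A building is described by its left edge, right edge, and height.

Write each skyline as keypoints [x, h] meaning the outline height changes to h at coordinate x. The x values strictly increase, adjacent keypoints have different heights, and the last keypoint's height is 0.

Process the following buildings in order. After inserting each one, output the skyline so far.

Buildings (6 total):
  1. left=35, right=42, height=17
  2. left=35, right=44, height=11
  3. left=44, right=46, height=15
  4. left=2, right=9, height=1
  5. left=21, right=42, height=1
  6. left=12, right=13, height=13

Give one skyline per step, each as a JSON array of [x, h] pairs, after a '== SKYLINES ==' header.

== SKYLINES ==
[[35,17],[42,0]]
[[35,17],[42,11],[44,0]]
[[35,17],[42,11],[44,15],[46,0]]
[[2,1],[9,0],[35,17],[42,11],[44,15],[46,0]]
[[2,1],[9,0],[21,1],[35,17],[42,11],[44,15],[46,0]]
[[2,1],[9,0],[12,13],[13,0],[21,1],[35,17],[42,11],[44,15],[46,0]]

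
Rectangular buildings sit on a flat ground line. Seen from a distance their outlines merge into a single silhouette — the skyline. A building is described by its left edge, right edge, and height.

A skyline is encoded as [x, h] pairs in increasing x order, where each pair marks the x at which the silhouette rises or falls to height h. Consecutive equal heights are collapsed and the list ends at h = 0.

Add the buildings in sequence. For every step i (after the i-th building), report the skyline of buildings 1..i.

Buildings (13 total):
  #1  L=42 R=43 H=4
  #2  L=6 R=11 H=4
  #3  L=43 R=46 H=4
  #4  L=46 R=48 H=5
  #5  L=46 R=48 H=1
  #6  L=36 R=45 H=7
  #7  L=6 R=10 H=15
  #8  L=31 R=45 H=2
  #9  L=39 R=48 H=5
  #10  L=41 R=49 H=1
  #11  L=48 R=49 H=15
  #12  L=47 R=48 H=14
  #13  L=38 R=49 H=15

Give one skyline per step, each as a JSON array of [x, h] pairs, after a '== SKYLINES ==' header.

== SKYLINES ==
[[42,4],[43,0]]
[[6,4],[11,0],[42,4],[43,0]]
[[6,4],[11,0],[42,4],[46,0]]
[[6,4],[11,0],[42,4],[46,5],[48,0]]
[[6,4],[11,0],[42,4],[46,5],[48,0]]
[[6,4],[11,0],[36,7],[45,4],[46,5],[48,0]]
[[6,15],[10,4],[11,0],[36,7],[45,4],[46,5],[48,0]]
[[6,15],[10,4],[11,0],[31,2],[36,7],[45,4],[46,5],[48,0]]
[[6,15],[10,4],[11,0],[31,2],[36,7],[45,5],[48,0]]
[[6,15],[10,4],[11,0],[31,2],[36,7],[45,5],[48,1],[49,0]]
[[6,15],[10,4],[11,0],[31,2],[36,7],[45,5],[48,15],[49,0]]
[[6,15],[10,4],[11,0],[31,2],[36,7],[45,5],[47,14],[48,15],[49,0]]
[[6,15],[10,4],[11,0],[31,2],[36,7],[38,15],[49,0]]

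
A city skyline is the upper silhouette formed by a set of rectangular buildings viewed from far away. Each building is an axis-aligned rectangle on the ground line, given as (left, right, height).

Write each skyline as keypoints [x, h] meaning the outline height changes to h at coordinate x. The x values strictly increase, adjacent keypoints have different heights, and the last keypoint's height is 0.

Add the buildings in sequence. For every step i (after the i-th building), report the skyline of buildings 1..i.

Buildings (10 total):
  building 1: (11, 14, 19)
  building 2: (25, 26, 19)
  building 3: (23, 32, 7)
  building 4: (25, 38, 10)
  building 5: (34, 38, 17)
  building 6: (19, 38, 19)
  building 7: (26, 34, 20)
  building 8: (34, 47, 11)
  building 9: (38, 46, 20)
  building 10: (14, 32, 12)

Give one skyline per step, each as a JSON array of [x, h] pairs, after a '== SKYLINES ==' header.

== SKYLINES ==
[[11,19],[14,0]]
[[11,19],[14,0],[25,19],[26,0]]
[[11,19],[14,0],[23,7],[25,19],[26,7],[32,0]]
[[11,19],[14,0],[23,7],[25,19],[26,10],[38,0]]
[[11,19],[14,0],[23,7],[25,19],[26,10],[34,17],[38,0]]
[[11,19],[14,0],[19,19],[38,0]]
[[11,19],[14,0],[19,19],[26,20],[34,19],[38,0]]
[[11,19],[14,0],[19,19],[26,20],[34,19],[38,11],[47,0]]
[[11,19],[14,0],[19,19],[26,20],[34,19],[38,20],[46,11],[47,0]]
[[11,19],[14,12],[19,19],[26,20],[34,19],[38,20],[46,11],[47,0]]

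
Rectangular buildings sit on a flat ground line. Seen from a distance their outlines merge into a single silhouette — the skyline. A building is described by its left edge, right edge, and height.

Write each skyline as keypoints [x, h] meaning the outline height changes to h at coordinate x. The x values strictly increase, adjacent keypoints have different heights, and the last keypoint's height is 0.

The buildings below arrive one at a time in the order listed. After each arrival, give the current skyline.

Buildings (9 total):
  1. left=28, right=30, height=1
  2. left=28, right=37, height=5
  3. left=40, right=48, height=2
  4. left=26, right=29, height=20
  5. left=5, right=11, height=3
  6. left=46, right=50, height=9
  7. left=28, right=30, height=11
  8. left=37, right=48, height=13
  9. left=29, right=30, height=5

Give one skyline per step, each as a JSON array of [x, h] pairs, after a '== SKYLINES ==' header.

== SKYLINES ==
[[28,1],[30,0]]
[[28,5],[37,0]]
[[28,5],[37,0],[40,2],[48,0]]
[[26,20],[29,5],[37,0],[40,2],[48,0]]
[[5,3],[11,0],[26,20],[29,5],[37,0],[40,2],[48,0]]
[[5,3],[11,0],[26,20],[29,5],[37,0],[40,2],[46,9],[50,0]]
[[5,3],[11,0],[26,20],[29,11],[30,5],[37,0],[40,2],[46,9],[50,0]]
[[5,3],[11,0],[26,20],[29,11],[30,5],[37,13],[48,9],[50,0]]
[[5,3],[11,0],[26,20],[29,11],[30,5],[37,13],[48,9],[50,0]]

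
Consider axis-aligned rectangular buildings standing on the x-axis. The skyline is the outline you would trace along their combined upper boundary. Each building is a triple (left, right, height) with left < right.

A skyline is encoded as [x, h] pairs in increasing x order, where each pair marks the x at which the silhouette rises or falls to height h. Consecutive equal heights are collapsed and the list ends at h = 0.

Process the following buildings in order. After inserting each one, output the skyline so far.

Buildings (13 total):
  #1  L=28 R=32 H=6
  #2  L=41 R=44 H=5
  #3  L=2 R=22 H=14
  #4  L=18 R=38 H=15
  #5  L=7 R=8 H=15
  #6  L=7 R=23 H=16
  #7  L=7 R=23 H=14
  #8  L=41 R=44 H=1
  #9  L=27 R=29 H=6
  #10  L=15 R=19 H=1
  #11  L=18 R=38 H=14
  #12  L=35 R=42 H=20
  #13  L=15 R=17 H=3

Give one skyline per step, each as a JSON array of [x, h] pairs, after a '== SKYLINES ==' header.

== SKYLINES ==
[[28,6],[32,0]]
[[28,6],[32,0],[41,5],[44,0]]
[[2,14],[22,0],[28,6],[32,0],[41,5],[44,0]]
[[2,14],[18,15],[38,0],[41,5],[44,0]]
[[2,14],[7,15],[8,14],[18,15],[38,0],[41,5],[44,0]]
[[2,14],[7,16],[23,15],[38,0],[41,5],[44,0]]
[[2,14],[7,16],[23,15],[38,0],[41,5],[44,0]]
[[2,14],[7,16],[23,15],[38,0],[41,5],[44,0]]
[[2,14],[7,16],[23,15],[38,0],[41,5],[44,0]]
[[2,14],[7,16],[23,15],[38,0],[41,5],[44,0]]
[[2,14],[7,16],[23,15],[38,0],[41,5],[44,0]]
[[2,14],[7,16],[23,15],[35,20],[42,5],[44,0]]
[[2,14],[7,16],[23,15],[35,20],[42,5],[44,0]]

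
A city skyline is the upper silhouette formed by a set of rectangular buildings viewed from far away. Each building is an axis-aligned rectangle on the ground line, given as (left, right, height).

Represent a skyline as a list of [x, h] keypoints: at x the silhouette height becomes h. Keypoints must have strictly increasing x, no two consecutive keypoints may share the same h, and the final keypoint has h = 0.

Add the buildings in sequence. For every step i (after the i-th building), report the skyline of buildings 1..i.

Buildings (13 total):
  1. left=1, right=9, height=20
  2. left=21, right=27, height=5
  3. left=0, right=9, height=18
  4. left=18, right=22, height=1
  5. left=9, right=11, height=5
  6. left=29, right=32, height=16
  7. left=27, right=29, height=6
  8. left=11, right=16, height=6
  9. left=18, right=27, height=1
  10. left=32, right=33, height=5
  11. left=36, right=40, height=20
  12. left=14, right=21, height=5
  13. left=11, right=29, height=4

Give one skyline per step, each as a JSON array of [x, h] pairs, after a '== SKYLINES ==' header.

== SKYLINES ==
[[1,20],[9,0]]
[[1,20],[9,0],[21,5],[27,0]]
[[0,18],[1,20],[9,0],[21,5],[27,0]]
[[0,18],[1,20],[9,0],[18,1],[21,5],[27,0]]
[[0,18],[1,20],[9,5],[11,0],[18,1],[21,5],[27,0]]
[[0,18],[1,20],[9,5],[11,0],[18,1],[21,5],[27,0],[29,16],[32,0]]
[[0,18],[1,20],[9,5],[11,0],[18,1],[21,5],[27,6],[29,16],[32,0]]
[[0,18],[1,20],[9,5],[11,6],[16,0],[18,1],[21,5],[27,6],[29,16],[32,0]]
[[0,18],[1,20],[9,5],[11,6],[16,0],[18,1],[21,5],[27,6],[29,16],[32,0]]
[[0,18],[1,20],[9,5],[11,6],[16,0],[18,1],[21,5],[27,6],[29,16],[32,5],[33,0]]
[[0,18],[1,20],[9,5],[11,6],[16,0],[18,1],[21,5],[27,6],[29,16],[32,5],[33,0],[36,20],[40,0]]
[[0,18],[1,20],[9,5],[11,6],[16,5],[27,6],[29,16],[32,5],[33,0],[36,20],[40,0]]
[[0,18],[1,20],[9,5],[11,6],[16,5],[27,6],[29,16],[32,5],[33,0],[36,20],[40,0]]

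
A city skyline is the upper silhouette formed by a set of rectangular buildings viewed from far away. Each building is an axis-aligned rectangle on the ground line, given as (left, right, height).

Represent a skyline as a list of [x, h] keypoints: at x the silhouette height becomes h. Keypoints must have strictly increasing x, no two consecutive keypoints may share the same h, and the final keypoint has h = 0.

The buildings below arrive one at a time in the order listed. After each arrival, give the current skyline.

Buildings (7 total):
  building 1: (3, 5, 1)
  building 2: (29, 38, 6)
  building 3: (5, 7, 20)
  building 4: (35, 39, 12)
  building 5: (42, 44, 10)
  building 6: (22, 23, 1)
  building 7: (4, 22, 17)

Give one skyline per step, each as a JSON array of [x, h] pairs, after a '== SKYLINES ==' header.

== SKYLINES ==
[[3,1],[5,0]]
[[3,1],[5,0],[29,6],[38,0]]
[[3,1],[5,20],[7,0],[29,6],[38,0]]
[[3,1],[5,20],[7,0],[29,6],[35,12],[39,0]]
[[3,1],[5,20],[7,0],[29,6],[35,12],[39,0],[42,10],[44,0]]
[[3,1],[5,20],[7,0],[22,1],[23,0],[29,6],[35,12],[39,0],[42,10],[44,0]]
[[3,1],[4,17],[5,20],[7,17],[22,1],[23,0],[29,6],[35,12],[39,0],[42,10],[44,0]]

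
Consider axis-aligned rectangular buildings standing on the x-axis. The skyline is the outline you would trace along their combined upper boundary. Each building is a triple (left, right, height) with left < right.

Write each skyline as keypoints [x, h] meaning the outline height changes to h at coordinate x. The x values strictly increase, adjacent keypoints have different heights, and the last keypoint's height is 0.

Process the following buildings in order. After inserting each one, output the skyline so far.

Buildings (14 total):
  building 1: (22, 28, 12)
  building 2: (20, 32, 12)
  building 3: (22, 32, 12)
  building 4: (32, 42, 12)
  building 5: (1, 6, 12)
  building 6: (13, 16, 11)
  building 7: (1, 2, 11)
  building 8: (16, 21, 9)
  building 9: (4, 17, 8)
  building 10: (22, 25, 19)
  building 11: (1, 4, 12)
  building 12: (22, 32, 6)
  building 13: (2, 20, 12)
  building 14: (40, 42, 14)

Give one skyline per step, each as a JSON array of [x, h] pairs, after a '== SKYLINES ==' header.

== SKYLINES ==
[[22,12],[28,0]]
[[20,12],[32,0]]
[[20,12],[32,0]]
[[20,12],[42,0]]
[[1,12],[6,0],[20,12],[42,0]]
[[1,12],[6,0],[13,11],[16,0],[20,12],[42,0]]
[[1,12],[6,0],[13,11],[16,0],[20,12],[42,0]]
[[1,12],[6,0],[13,11],[16,9],[20,12],[42,0]]
[[1,12],[6,8],[13,11],[16,9],[20,12],[42,0]]
[[1,12],[6,8],[13,11],[16,9],[20,12],[22,19],[25,12],[42,0]]
[[1,12],[6,8],[13,11],[16,9],[20,12],[22,19],[25,12],[42,0]]
[[1,12],[6,8],[13,11],[16,9],[20,12],[22,19],[25,12],[42,0]]
[[1,12],[22,19],[25,12],[42,0]]
[[1,12],[22,19],[25,12],[40,14],[42,0]]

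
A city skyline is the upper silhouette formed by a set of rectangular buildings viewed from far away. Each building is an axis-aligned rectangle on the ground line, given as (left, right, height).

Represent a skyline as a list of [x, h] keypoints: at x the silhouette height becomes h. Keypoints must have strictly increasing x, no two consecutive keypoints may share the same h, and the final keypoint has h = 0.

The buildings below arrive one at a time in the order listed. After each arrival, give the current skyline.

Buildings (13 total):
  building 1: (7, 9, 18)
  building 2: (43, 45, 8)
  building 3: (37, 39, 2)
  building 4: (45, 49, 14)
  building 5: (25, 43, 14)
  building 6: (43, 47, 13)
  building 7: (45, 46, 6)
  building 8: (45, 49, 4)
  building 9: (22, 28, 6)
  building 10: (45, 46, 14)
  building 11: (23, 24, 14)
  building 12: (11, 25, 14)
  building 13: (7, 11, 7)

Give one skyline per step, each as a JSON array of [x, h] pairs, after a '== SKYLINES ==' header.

== SKYLINES ==
[[7,18],[9,0]]
[[7,18],[9,0],[43,8],[45,0]]
[[7,18],[9,0],[37,2],[39,0],[43,8],[45,0]]
[[7,18],[9,0],[37,2],[39,0],[43,8],[45,14],[49,0]]
[[7,18],[9,0],[25,14],[43,8],[45,14],[49,0]]
[[7,18],[9,0],[25,14],[43,13],[45,14],[49,0]]
[[7,18],[9,0],[25,14],[43,13],[45,14],[49,0]]
[[7,18],[9,0],[25,14],[43,13],[45,14],[49,0]]
[[7,18],[9,0],[22,6],[25,14],[43,13],[45,14],[49,0]]
[[7,18],[9,0],[22,6],[25,14],[43,13],[45,14],[49,0]]
[[7,18],[9,0],[22,6],[23,14],[24,6],[25,14],[43,13],[45,14],[49,0]]
[[7,18],[9,0],[11,14],[43,13],[45,14],[49,0]]
[[7,18],[9,7],[11,14],[43,13],[45,14],[49,0]]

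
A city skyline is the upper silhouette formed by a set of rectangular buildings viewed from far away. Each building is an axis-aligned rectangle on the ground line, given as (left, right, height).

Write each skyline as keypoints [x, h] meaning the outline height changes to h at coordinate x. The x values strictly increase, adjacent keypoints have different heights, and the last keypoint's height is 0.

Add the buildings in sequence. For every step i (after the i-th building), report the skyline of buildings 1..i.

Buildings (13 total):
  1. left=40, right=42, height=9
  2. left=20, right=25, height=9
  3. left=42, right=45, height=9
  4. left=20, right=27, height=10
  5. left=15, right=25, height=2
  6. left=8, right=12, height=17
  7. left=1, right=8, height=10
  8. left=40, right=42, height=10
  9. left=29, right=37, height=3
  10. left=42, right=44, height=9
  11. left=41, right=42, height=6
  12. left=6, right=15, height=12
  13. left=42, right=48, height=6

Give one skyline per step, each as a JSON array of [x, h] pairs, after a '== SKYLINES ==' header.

== SKYLINES ==
[[40,9],[42,0]]
[[20,9],[25,0],[40,9],[42,0]]
[[20,9],[25,0],[40,9],[45,0]]
[[20,10],[27,0],[40,9],[45,0]]
[[15,2],[20,10],[27,0],[40,9],[45,0]]
[[8,17],[12,0],[15,2],[20,10],[27,0],[40,9],[45,0]]
[[1,10],[8,17],[12,0],[15,2],[20,10],[27,0],[40,9],[45,0]]
[[1,10],[8,17],[12,0],[15,2],[20,10],[27,0],[40,10],[42,9],[45,0]]
[[1,10],[8,17],[12,0],[15,2],[20,10],[27,0],[29,3],[37,0],[40,10],[42,9],[45,0]]
[[1,10],[8,17],[12,0],[15,2],[20,10],[27,0],[29,3],[37,0],[40,10],[42,9],[45,0]]
[[1,10],[8,17],[12,0],[15,2],[20,10],[27,0],[29,3],[37,0],[40,10],[42,9],[45,0]]
[[1,10],[6,12],[8,17],[12,12],[15,2],[20,10],[27,0],[29,3],[37,0],[40,10],[42,9],[45,0]]
[[1,10],[6,12],[8,17],[12,12],[15,2],[20,10],[27,0],[29,3],[37,0],[40,10],[42,9],[45,6],[48,0]]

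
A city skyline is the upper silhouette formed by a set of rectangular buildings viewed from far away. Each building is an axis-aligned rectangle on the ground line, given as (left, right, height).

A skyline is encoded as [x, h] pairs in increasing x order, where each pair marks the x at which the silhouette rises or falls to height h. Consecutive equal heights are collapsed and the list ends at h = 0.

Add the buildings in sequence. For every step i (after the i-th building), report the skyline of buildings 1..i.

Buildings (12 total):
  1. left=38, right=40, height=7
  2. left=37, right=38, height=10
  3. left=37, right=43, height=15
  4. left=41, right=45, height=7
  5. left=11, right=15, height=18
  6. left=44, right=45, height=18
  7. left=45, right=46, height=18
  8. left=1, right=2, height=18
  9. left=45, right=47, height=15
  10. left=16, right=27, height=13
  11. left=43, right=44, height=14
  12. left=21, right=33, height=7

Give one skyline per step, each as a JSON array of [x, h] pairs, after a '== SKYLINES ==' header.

== SKYLINES ==
[[38,7],[40,0]]
[[37,10],[38,7],[40,0]]
[[37,15],[43,0]]
[[37,15],[43,7],[45,0]]
[[11,18],[15,0],[37,15],[43,7],[45,0]]
[[11,18],[15,0],[37,15],[43,7],[44,18],[45,0]]
[[11,18],[15,0],[37,15],[43,7],[44,18],[46,0]]
[[1,18],[2,0],[11,18],[15,0],[37,15],[43,7],[44,18],[46,0]]
[[1,18],[2,0],[11,18],[15,0],[37,15],[43,7],[44,18],[46,15],[47,0]]
[[1,18],[2,0],[11,18],[15,0],[16,13],[27,0],[37,15],[43,7],[44,18],[46,15],[47,0]]
[[1,18],[2,0],[11,18],[15,0],[16,13],[27,0],[37,15],[43,14],[44,18],[46,15],[47,0]]
[[1,18],[2,0],[11,18],[15,0],[16,13],[27,7],[33,0],[37,15],[43,14],[44,18],[46,15],[47,0]]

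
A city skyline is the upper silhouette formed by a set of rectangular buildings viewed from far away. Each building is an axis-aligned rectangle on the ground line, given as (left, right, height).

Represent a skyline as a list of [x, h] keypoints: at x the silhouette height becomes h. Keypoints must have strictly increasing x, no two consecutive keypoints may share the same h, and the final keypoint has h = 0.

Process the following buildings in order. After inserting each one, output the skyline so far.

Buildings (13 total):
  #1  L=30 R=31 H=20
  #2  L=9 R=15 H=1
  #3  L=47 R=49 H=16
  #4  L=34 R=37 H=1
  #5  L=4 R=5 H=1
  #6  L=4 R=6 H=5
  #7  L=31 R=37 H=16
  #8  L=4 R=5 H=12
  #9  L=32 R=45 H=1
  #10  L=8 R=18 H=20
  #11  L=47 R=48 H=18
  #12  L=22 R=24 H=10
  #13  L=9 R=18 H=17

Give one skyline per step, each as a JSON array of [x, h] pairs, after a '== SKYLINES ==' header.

== SKYLINES ==
[[30,20],[31,0]]
[[9,1],[15,0],[30,20],[31,0]]
[[9,1],[15,0],[30,20],[31,0],[47,16],[49,0]]
[[9,1],[15,0],[30,20],[31,0],[34,1],[37,0],[47,16],[49,0]]
[[4,1],[5,0],[9,1],[15,0],[30,20],[31,0],[34,1],[37,0],[47,16],[49,0]]
[[4,5],[6,0],[9,1],[15,0],[30,20],[31,0],[34,1],[37,0],[47,16],[49,0]]
[[4,5],[6,0],[9,1],[15,0],[30,20],[31,16],[37,0],[47,16],[49,0]]
[[4,12],[5,5],[6,0],[9,1],[15,0],[30,20],[31,16],[37,0],[47,16],[49,0]]
[[4,12],[5,5],[6,0],[9,1],[15,0],[30,20],[31,16],[37,1],[45,0],[47,16],[49,0]]
[[4,12],[5,5],[6,0],[8,20],[18,0],[30,20],[31,16],[37,1],[45,0],[47,16],[49,0]]
[[4,12],[5,5],[6,0],[8,20],[18,0],[30,20],[31,16],[37,1],[45,0],[47,18],[48,16],[49,0]]
[[4,12],[5,5],[6,0],[8,20],[18,0],[22,10],[24,0],[30,20],[31,16],[37,1],[45,0],[47,18],[48,16],[49,0]]
[[4,12],[5,5],[6,0],[8,20],[18,0],[22,10],[24,0],[30,20],[31,16],[37,1],[45,0],[47,18],[48,16],[49,0]]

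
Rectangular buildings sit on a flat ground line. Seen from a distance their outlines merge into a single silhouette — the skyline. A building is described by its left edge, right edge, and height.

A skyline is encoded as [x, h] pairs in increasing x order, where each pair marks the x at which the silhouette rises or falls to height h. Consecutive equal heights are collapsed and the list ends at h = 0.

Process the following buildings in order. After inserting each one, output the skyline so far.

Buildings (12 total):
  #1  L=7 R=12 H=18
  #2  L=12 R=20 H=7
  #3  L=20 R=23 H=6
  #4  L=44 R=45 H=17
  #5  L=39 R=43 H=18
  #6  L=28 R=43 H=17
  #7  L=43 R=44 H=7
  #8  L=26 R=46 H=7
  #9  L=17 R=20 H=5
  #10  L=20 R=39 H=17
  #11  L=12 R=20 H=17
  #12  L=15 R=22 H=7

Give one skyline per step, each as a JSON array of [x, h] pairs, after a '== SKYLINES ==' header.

== SKYLINES ==
[[7,18],[12,0]]
[[7,18],[12,7],[20,0]]
[[7,18],[12,7],[20,6],[23,0]]
[[7,18],[12,7],[20,6],[23,0],[44,17],[45,0]]
[[7,18],[12,7],[20,6],[23,0],[39,18],[43,0],[44,17],[45,0]]
[[7,18],[12,7],[20,6],[23,0],[28,17],[39,18],[43,0],[44,17],[45,0]]
[[7,18],[12,7],[20,6],[23,0],[28,17],[39,18],[43,7],[44,17],[45,0]]
[[7,18],[12,7],[20,6],[23,0],[26,7],[28,17],[39,18],[43,7],[44,17],[45,7],[46,0]]
[[7,18],[12,7],[20,6],[23,0],[26,7],[28,17],[39,18],[43,7],[44,17],[45,7],[46,0]]
[[7,18],[12,7],[20,17],[39,18],[43,7],[44,17],[45,7],[46,0]]
[[7,18],[12,17],[39,18],[43,7],[44,17],[45,7],[46,0]]
[[7,18],[12,17],[39,18],[43,7],[44,17],[45,7],[46,0]]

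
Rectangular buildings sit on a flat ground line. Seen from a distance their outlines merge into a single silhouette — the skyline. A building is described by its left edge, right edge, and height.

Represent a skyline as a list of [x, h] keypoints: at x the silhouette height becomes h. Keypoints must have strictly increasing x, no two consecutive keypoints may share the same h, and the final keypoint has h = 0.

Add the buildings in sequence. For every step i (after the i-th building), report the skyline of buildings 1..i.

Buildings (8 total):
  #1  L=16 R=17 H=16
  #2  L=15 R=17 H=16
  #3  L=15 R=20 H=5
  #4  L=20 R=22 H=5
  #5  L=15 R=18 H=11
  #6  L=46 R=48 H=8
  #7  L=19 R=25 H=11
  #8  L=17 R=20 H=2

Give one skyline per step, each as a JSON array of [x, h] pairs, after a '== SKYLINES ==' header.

== SKYLINES ==
[[16,16],[17,0]]
[[15,16],[17,0]]
[[15,16],[17,5],[20,0]]
[[15,16],[17,5],[22,0]]
[[15,16],[17,11],[18,5],[22,0]]
[[15,16],[17,11],[18,5],[22,0],[46,8],[48,0]]
[[15,16],[17,11],[18,5],[19,11],[25,0],[46,8],[48,0]]
[[15,16],[17,11],[18,5],[19,11],[25,0],[46,8],[48,0]]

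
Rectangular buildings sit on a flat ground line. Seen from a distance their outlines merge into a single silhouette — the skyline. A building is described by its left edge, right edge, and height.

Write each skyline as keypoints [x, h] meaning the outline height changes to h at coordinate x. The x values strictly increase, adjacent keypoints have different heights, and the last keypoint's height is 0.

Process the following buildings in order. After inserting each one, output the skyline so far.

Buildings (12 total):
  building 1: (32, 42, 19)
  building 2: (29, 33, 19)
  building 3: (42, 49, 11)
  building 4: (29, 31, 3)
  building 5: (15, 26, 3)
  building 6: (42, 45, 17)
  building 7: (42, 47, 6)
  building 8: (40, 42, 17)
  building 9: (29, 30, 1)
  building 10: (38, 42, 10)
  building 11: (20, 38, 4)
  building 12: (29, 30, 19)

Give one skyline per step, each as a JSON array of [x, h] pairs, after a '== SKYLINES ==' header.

== SKYLINES ==
[[32,19],[42,0]]
[[29,19],[42,0]]
[[29,19],[42,11],[49,0]]
[[29,19],[42,11],[49,0]]
[[15,3],[26,0],[29,19],[42,11],[49,0]]
[[15,3],[26,0],[29,19],[42,17],[45,11],[49,0]]
[[15,3],[26,0],[29,19],[42,17],[45,11],[49,0]]
[[15,3],[26,0],[29,19],[42,17],[45,11],[49,0]]
[[15,3],[26,0],[29,19],[42,17],[45,11],[49,0]]
[[15,3],[26,0],[29,19],[42,17],[45,11],[49,0]]
[[15,3],[20,4],[29,19],[42,17],[45,11],[49,0]]
[[15,3],[20,4],[29,19],[42,17],[45,11],[49,0]]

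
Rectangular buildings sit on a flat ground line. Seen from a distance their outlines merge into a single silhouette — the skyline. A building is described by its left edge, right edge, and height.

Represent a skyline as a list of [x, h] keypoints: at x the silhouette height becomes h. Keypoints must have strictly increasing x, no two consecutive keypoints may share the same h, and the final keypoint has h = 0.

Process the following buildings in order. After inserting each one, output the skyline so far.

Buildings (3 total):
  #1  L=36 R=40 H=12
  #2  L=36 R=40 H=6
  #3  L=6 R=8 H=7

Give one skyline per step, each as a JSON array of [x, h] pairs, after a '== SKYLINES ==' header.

== SKYLINES ==
[[36,12],[40,0]]
[[36,12],[40,0]]
[[6,7],[8,0],[36,12],[40,0]]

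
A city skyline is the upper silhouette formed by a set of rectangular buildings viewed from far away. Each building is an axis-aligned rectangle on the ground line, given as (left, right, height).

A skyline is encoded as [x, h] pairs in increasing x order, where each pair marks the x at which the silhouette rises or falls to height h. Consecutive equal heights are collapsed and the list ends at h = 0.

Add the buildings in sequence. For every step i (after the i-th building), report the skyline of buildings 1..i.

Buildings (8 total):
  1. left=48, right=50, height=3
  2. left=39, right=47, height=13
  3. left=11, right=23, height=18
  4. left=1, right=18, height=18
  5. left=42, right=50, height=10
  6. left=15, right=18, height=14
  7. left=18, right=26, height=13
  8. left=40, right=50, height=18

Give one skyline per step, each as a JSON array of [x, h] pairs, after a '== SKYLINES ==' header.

== SKYLINES ==
[[48,3],[50,0]]
[[39,13],[47,0],[48,3],[50,0]]
[[11,18],[23,0],[39,13],[47,0],[48,3],[50,0]]
[[1,18],[23,0],[39,13],[47,0],[48,3],[50,0]]
[[1,18],[23,0],[39,13],[47,10],[50,0]]
[[1,18],[23,0],[39,13],[47,10],[50,0]]
[[1,18],[23,13],[26,0],[39,13],[47,10],[50,0]]
[[1,18],[23,13],[26,0],[39,13],[40,18],[50,0]]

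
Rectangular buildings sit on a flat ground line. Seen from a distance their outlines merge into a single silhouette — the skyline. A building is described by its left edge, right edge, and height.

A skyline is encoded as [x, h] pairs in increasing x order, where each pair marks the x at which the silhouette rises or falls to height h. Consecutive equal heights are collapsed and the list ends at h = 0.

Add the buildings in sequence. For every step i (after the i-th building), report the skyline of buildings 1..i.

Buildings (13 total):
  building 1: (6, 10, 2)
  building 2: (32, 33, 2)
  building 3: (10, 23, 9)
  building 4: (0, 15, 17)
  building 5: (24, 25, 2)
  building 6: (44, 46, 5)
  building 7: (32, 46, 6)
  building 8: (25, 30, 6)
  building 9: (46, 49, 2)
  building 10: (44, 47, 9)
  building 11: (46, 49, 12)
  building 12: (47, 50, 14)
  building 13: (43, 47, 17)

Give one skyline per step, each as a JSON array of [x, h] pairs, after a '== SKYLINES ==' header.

== SKYLINES ==
[[6,2],[10,0]]
[[6,2],[10,0],[32,2],[33,0]]
[[6,2],[10,9],[23,0],[32,2],[33,0]]
[[0,17],[15,9],[23,0],[32,2],[33,0]]
[[0,17],[15,9],[23,0],[24,2],[25,0],[32,2],[33,0]]
[[0,17],[15,9],[23,0],[24,2],[25,0],[32,2],[33,0],[44,5],[46,0]]
[[0,17],[15,9],[23,0],[24,2],[25,0],[32,6],[46,0]]
[[0,17],[15,9],[23,0],[24,2],[25,6],[30,0],[32,6],[46,0]]
[[0,17],[15,9],[23,0],[24,2],[25,6],[30,0],[32,6],[46,2],[49,0]]
[[0,17],[15,9],[23,0],[24,2],[25,6],[30,0],[32,6],[44,9],[47,2],[49,0]]
[[0,17],[15,9],[23,0],[24,2],[25,6],[30,0],[32,6],[44,9],[46,12],[49,0]]
[[0,17],[15,9],[23,0],[24,2],[25,6],[30,0],[32,6],[44,9],[46,12],[47,14],[50,0]]
[[0,17],[15,9],[23,0],[24,2],[25,6],[30,0],[32,6],[43,17],[47,14],[50,0]]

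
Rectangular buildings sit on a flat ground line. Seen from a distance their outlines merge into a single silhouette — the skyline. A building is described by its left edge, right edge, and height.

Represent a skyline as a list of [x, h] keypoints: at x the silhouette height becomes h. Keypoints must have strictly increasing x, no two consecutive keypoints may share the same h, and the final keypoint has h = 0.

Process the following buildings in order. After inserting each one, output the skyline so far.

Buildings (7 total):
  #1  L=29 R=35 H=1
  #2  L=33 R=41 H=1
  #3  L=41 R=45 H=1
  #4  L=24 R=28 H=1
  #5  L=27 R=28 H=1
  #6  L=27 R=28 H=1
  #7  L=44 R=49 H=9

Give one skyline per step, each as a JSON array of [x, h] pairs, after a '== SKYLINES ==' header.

== SKYLINES ==
[[29,1],[35,0]]
[[29,1],[41,0]]
[[29,1],[45,0]]
[[24,1],[28,0],[29,1],[45,0]]
[[24,1],[28,0],[29,1],[45,0]]
[[24,1],[28,0],[29,1],[45,0]]
[[24,1],[28,0],[29,1],[44,9],[49,0]]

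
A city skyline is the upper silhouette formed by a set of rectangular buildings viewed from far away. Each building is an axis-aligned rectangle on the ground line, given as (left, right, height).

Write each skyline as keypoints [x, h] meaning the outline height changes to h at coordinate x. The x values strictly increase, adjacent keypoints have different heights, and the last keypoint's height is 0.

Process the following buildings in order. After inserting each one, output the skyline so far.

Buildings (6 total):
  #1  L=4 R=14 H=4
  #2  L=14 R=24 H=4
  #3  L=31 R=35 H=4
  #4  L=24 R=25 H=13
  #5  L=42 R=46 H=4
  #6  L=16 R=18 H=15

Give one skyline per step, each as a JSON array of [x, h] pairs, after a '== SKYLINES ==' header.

== SKYLINES ==
[[4,4],[14,0]]
[[4,4],[24,0]]
[[4,4],[24,0],[31,4],[35,0]]
[[4,4],[24,13],[25,0],[31,4],[35,0]]
[[4,4],[24,13],[25,0],[31,4],[35,0],[42,4],[46,0]]
[[4,4],[16,15],[18,4],[24,13],[25,0],[31,4],[35,0],[42,4],[46,0]]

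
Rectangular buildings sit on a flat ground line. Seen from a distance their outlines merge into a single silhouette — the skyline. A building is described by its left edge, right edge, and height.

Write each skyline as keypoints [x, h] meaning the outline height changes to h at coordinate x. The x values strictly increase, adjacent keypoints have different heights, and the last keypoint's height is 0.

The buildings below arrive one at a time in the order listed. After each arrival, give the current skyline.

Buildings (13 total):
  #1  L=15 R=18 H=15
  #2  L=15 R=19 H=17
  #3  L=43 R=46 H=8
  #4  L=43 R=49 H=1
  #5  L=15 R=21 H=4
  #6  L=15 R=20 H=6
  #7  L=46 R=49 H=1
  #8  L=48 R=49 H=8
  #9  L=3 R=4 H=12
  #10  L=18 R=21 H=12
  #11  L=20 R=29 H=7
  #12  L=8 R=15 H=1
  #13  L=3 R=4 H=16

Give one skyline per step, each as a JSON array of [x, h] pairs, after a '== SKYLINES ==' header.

== SKYLINES ==
[[15,15],[18,0]]
[[15,17],[19,0]]
[[15,17],[19,0],[43,8],[46,0]]
[[15,17],[19,0],[43,8],[46,1],[49,0]]
[[15,17],[19,4],[21,0],[43,8],[46,1],[49,0]]
[[15,17],[19,6],[20,4],[21,0],[43,8],[46,1],[49,0]]
[[15,17],[19,6],[20,4],[21,0],[43,8],[46,1],[49,0]]
[[15,17],[19,6],[20,4],[21,0],[43,8],[46,1],[48,8],[49,0]]
[[3,12],[4,0],[15,17],[19,6],[20,4],[21,0],[43,8],[46,1],[48,8],[49,0]]
[[3,12],[4,0],[15,17],[19,12],[21,0],[43,8],[46,1],[48,8],[49,0]]
[[3,12],[4,0],[15,17],[19,12],[21,7],[29,0],[43,8],[46,1],[48,8],[49,0]]
[[3,12],[4,0],[8,1],[15,17],[19,12],[21,7],[29,0],[43,8],[46,1],[48,8],[49,0]]
[[3,16],[4,0],[8,1],[15,17],[19,12],[21,7],[29,0],[43,8],[46,1],[48,8],[49,0]]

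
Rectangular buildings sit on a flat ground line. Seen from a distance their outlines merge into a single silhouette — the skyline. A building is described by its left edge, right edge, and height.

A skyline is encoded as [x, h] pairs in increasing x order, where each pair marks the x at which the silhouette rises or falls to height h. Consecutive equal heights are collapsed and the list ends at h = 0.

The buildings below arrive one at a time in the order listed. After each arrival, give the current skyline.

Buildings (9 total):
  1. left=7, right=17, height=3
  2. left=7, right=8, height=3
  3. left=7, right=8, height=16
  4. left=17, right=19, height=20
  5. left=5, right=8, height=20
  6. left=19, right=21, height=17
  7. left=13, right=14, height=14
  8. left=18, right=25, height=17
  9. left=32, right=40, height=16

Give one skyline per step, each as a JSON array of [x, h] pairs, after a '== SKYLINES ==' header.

== SKYLINES ==
[[7,3],[17,0]]
[[7,3],[17,0]]
[[7,16],[8,3],[17,0]]
[[7,16],[8,3],[17,20],[19,0]]
[[5,20],[8,3],[17,20],[19,0]]
[[5,20],[8,3],[17,20],[19,17],[21,0]]
[[5,20],[8,3],[13,14],[14,3],[17,20],[19,17],[21,0]]
[[5,20],[8,3],[13,14],[14,3],[17,20],[19,17],[25,0]]
[[5,20],[8,3],[13,14],[14,3],[17,20],[19,17],[25,0],[32,16],[40,0]]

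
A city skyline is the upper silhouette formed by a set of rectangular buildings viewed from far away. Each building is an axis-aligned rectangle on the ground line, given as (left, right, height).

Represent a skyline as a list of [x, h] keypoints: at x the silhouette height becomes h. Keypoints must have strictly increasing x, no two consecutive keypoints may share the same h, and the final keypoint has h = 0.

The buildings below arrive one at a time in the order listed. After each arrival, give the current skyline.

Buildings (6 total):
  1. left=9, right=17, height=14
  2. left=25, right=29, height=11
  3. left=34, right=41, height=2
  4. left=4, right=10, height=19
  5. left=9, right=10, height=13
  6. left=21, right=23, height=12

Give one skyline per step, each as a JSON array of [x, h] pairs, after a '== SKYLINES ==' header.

== SKYLINES ==
[[9,14],[17,0]]
[[9,14],[17,0],[25,11],[29,0]]
[[9,14],[17,0],[25,11],[29,0],[34,2],[41,0]]
[[4,19],[10,14],[17,0],[25,11],[29,0],[34,2],[41,0]]
[[4,19],[10,14],[17,0],[25,11],[29,0],[34,2],[41,0]]
[[4,19],[10,14],[17,0],[21,12],[23,0],[25,11],[29,0],[34,2],[41,0]]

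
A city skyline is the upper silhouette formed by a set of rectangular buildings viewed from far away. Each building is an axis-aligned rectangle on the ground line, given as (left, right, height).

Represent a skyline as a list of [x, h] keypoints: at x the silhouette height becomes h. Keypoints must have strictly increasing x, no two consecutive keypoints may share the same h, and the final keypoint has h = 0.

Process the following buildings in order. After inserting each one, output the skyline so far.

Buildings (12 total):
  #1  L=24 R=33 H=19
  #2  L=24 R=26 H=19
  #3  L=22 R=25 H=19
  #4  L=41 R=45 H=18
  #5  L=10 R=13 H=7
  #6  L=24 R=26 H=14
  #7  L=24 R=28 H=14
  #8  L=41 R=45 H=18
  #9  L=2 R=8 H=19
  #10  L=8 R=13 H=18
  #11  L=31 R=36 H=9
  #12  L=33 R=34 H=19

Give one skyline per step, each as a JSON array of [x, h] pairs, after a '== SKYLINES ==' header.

== SKYLINES ==
[[24,19],[33,0]]
[[24,19],[33,0]]
[[22,19],[33,0]]
[[22,19],[33,0],[41,18],[45,0]]
[[10,7],[13,0],[22,19],[33,0],[41,18],[45,0]]
[[10,7],[13,0],[22,19],[33,0],[41,18],[45,0]]
[[10,7],[13,0],[22,19],[33,0],[41,18],[45,0]]
[[10,7],[13,0],[22,19],[33,0],[41,18],[45,0]]
[[2,19],[8,0],[10,7],[13,0],[22,19],[33,0],[41,18],[45,0]]
[[2,19],[8,18],[13,0],[22,19],[33,0],[41,18],[45,0]]
[[2,19],[8,18],[13,0],[22,19],[33,9],[36,0],[41,18],[45,0]]
[[2,19],[8,18],[13,0],[22,19],[34,9],[36,0],[41,18],[45,0]]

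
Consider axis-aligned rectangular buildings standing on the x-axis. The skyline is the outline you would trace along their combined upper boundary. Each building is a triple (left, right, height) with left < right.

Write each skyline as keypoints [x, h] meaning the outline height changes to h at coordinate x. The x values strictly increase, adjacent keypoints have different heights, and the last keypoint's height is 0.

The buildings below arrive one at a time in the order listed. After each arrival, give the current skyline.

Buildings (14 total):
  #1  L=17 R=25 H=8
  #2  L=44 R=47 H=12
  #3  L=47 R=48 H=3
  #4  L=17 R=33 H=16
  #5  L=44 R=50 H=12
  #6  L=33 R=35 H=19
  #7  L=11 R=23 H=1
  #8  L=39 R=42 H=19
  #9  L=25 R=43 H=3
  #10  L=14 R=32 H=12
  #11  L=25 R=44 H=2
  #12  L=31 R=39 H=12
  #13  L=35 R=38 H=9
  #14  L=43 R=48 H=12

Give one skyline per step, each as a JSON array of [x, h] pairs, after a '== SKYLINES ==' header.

== SKYLINES ==
[[17,8],[25,0]]
[[17,8],[25,0],[44,12],[47,0]]
[[17,8],[25,0],[44,12],[47,3],[48,0]]
[[17,16],[33,0],[44,12],[47,3],[48,0]]
[[17,16],[33,0],[44,12],[50,0]]
[[17,16],[33,19],[35,0],[44,12],[50,0]]
[[11,1],[17,16],[33,19],[35,0],[44,12],[50,0]]
[[11,1],[17,16],[33,19],[35,0],[39,19],[42,0],[44,12],[50,0]]
[[11,1],[17,16],[33,19],[35,3],[39,19],[42,3],[43,0],[44,12],[50,0]]
[[11,1],[14,12],[17,16],[33,19],[35,3],[39,19],[42,3],[43,0],[44,12],[50,0]]
[[11,1],[14,12],[17,16],[33,19],[35,3],[39,19],[42,3],[43,2],[44,12],[50,0]]
[[11,1],[14,12],[17,16],[33,19],[35,12],[39,19],[42,3],[43,2],[44,12],[50,0]]
[[11,1],[14,12],[17,16],[33,19],[35,12],[39,19],[42,3],[43,2],[44,12],[50,0]]
[[11,1],[14,12],[17,16],[33,19],[35,12],[39,19],[42,3],[43,12],[50,0]]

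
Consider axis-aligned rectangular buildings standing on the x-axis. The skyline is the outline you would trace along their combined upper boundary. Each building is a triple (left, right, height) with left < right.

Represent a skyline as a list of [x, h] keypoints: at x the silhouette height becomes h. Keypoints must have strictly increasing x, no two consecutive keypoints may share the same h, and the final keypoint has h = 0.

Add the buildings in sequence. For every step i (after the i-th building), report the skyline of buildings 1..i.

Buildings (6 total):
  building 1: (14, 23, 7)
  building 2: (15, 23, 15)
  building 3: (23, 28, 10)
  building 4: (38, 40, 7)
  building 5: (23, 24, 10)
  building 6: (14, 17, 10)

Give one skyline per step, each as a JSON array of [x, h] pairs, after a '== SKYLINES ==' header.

== SKYLINES ==
[[14,7],[23,0]]
[[14,7],[15,15],[23,0]]
[[14,7],[15,15],[23,10],[28,0]]
[[14,7],[15,15],[23,10],[28,0],[38,7],[40,0]]
[[14,7],[15,15],[23,10],[28,0],[38,7],[40,0]]
[[14,10],[15,15],[23,10],[28,0],[38,7],[40,0]]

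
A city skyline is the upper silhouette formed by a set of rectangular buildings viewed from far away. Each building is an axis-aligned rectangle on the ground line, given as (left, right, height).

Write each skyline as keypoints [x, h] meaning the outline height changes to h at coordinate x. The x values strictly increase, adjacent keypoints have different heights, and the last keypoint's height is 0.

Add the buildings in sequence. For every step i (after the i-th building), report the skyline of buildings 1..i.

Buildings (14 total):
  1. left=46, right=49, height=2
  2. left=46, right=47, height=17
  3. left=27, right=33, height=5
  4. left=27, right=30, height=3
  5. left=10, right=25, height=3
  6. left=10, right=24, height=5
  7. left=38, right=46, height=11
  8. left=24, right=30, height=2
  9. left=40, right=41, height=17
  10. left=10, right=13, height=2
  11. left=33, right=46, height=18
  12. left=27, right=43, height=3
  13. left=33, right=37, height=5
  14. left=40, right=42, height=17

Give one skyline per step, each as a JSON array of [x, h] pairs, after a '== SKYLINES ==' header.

== SKYLINES ==
[[46,2],[49,0]]
[[46,17],[47,2],[49,0]]
[[27,5],[33,0],[46,17],[47,2],[49,0]]
[[27,5],[33,0],[46,17],[47,2],[49,0]]
[[10,3],[25,0],[27,5],[33,0],[46,17],[47,2],[49,0]]
[[10,5],[24,3],[25,0],[27,5],[33,0],[46,17],[47,2],[49,0]]
[[10,5],[24,3],[25,0],[27,5],[33,0],[38,11],[46,17],[47,2],[49,0]]
[[10,5],[24,3],[25,2],[27,5],[33,0],[38,11],[46,17],[47,2],[49,0]]
[[10,5],[24,3],[25,2],[27,5],[33,0],[38,11],[40,17],[41,11],[46,17],[47,2],[49,0]]
[[10,5],[24,3],[25,2],[27,5],[33,0],[38,11],[40,17],[41,11],[46,17],[47,2],[49,0]]
[[10,5],[24,3],[25,2],[27,5],[33,18],[46,17],[47,2],[49,0]]
[[10,5],[24,3],[25,2],[27,5],[33,18],[46,17],[47,2],[49,0]]
[[10,5],[24,3],[25,2],[27,5],[33,18],[46,17],[47,2],[49,0]]
[[10,5],[24,3],[25,2],[27,5],[33,18],[46,17],[47,2],[49,0]]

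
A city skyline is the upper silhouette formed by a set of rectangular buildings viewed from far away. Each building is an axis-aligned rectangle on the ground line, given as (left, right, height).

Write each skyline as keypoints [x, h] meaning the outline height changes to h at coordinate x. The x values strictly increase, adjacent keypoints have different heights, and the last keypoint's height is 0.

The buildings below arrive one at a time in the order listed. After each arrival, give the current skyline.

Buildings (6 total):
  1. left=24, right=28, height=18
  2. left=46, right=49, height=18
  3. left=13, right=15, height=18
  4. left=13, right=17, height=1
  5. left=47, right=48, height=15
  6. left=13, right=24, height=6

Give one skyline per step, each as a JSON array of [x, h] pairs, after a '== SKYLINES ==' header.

== SKYLINES ==
[[24,18],[28,0]]
[[24,18],[28,0],[46,18],[49,0]]
[[13,18],[15,0],[24,18],[28,0],[46,18],[49,0]]
[[13,18],[15,1],[17,0],[24,18],[28,0],[46,18],[49,0]]
[[13,18],[15,1],[17,0],[24,18],[28,0],[46,18],[49,0]]
[[13,18],[15,6],[24,18],[28,0],[46,18],[49,0]]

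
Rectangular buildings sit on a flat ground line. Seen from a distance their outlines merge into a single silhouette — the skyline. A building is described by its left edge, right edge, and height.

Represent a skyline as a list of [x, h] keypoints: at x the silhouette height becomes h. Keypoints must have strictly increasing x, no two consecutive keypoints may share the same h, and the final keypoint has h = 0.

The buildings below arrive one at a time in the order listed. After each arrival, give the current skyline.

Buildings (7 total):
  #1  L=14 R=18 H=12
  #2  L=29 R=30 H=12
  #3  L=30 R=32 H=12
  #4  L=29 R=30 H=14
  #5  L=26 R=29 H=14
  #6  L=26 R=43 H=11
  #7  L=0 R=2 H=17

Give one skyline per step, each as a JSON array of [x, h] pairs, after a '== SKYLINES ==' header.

== SKYLINES ==
[[14,12],[18,0]]
[[14,12],[18,0],[29,12],[30,0]]
[[14,12],[18,0],[29,12],[32,0]]
[[14,12],[18,0],[29,14],[30,12],[32,0]]
[[14,12],[18,0],[26,14],[30,12],[32,0]]
[[14,12],[18,0],[26,14],[30,12],[32,11],[43,0]]
[[0,17],[2,0],[14,12],[18,0],[26,14],[30,12],[32,11],[43,0]]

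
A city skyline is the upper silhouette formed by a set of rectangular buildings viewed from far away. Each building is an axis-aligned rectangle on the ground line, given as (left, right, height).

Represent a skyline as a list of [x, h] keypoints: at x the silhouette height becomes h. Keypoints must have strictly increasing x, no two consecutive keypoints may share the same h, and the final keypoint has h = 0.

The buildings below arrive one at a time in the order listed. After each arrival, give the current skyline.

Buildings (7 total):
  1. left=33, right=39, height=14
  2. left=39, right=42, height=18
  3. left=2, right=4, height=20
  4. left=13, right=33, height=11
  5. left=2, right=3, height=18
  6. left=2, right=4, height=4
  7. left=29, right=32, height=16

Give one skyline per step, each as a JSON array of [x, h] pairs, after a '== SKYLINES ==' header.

== SKYLINES ==
[[33,14],[39,0]]
[[33,14],[39,18],[42,0]]
[[2,20],[4,0],[33,14],[39,18],[42,0]]
[[2,20],[4,0],[13,11],[33,14],[39,18],[42,0]]
[[2,20],[4,0],[13,11],[33,14],[39,18],[42,0]]
[[2,20],[4,0],[13,11],[33,14],[39,18],[42,0]]
[[2,20],[4,0],[13,11],[29,16],[32,11],[33,14],[39,18],[42,0]]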